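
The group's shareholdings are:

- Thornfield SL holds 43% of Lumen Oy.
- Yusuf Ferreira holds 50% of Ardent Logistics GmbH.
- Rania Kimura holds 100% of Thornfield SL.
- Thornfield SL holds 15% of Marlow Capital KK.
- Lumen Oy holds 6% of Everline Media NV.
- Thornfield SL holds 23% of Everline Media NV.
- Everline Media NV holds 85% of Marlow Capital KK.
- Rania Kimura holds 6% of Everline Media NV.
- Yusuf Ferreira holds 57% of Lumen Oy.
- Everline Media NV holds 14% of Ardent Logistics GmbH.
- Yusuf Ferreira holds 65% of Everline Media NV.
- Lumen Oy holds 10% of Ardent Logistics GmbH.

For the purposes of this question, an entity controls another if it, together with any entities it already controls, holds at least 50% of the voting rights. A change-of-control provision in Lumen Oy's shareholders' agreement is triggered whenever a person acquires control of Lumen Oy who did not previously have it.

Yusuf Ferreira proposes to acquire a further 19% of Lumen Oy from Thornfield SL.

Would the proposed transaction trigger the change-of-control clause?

No

The purchase adds only to Yusuf's holdings (Thornfield's stake shrinks), so Yusuf is the only person who could newly come to control Lumen.
Yusuf holds 57% of Lumen, so Yusuf controls Lumen.
So Yusuf already controls Lumen before the transaction.
After the purchase, Yusuf's direct stake in Lumen rises to 57% + 19% = 76%, and Thornfield's stake falls to 24%.
Yusuf controlled Lumen already, so this is not a new person acquiring control; every other person's position is unchanged or reduced.
No new person acquires control, so the clause is not triggered.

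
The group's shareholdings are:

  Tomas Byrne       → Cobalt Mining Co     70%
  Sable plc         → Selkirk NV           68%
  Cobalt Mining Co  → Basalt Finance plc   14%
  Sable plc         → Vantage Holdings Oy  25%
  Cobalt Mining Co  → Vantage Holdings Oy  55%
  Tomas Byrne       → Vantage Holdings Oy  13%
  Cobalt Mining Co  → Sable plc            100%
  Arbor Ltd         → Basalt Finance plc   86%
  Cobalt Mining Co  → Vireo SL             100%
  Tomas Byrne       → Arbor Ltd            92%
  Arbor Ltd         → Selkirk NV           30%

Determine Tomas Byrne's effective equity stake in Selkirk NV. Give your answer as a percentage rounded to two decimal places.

75.20%

Tomas reaches Selkirk along 2 paths.
Via Cobalt → Sable: 70% × 100% × 68% = 47.6%.
Via Arbor: 92% × 30% = 27.6%.
Total: 47.6% + 27.6% = 75.2%.
Rounded: 75.20%.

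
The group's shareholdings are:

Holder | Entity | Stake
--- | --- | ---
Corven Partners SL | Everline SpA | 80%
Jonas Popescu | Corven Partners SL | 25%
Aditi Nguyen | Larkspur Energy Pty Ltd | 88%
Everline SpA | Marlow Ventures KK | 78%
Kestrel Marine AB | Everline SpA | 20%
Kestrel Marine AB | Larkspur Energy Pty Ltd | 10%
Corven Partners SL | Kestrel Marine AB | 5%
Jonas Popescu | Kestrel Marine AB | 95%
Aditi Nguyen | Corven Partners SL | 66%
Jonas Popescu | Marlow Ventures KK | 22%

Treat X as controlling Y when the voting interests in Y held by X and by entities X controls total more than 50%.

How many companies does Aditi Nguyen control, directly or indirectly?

Aditi holds 66% of Corven, so Aditi controls Corven.
Corven holds 80% of Everline, so Aditi controls Everline.
Aditi holds 88% of Larkspur, so Aditi controls Larkspur.
Everline holds 78% of Marlow, so Aditi controls Marlow.
No other company's threshold is met.
Aditi controls 4 companies.

4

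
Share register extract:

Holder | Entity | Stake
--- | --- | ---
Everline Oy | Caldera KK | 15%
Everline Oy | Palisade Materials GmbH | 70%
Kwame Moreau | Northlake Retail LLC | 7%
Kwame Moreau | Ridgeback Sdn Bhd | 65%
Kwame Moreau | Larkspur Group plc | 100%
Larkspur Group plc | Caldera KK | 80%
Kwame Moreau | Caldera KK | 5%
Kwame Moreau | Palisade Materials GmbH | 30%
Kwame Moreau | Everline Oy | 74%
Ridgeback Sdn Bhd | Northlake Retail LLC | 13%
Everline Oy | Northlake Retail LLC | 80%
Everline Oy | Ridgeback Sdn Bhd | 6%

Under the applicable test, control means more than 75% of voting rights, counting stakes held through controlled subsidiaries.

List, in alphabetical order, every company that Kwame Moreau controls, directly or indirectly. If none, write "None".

Caldera KK, Larkspur Group plc

Kwame holds 100% of Larkspur, so Kwame controls Larkspur.
Larkspur and Kwame together hold 80% + 5% = 85% of Caldera, so Kwame controls Caldera.
No other company's threshold is met.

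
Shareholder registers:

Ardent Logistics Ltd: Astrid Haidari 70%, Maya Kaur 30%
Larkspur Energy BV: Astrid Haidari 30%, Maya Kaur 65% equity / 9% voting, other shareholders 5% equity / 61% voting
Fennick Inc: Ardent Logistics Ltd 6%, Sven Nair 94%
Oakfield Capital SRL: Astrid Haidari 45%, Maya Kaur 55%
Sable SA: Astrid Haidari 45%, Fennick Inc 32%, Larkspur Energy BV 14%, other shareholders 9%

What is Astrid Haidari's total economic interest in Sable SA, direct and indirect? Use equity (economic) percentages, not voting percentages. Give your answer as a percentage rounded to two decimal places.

Astrid reaches Sable along 3 paths.
Direct stake: 45% = 45%.
Via Ardent → Fennick: 70% × 6% × 32% = 1.344%.
Via Larkspur: 30% × 14% = 4.2%.
Total: 45% + 1.344% + 4.2% = 50.544%.
Rounded: 50.54%.

50.54%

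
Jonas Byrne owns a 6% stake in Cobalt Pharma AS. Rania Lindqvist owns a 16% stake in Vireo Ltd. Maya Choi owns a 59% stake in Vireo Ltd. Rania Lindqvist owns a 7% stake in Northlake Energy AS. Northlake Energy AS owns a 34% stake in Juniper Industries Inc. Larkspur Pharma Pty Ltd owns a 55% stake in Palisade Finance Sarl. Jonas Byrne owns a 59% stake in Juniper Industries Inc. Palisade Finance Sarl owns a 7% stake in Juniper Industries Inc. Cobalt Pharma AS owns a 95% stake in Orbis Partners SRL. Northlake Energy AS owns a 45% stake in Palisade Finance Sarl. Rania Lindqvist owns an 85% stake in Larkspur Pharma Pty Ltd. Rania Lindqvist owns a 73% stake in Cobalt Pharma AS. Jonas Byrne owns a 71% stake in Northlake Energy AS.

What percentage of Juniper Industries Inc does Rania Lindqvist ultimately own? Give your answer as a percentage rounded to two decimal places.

Rania reaches Juniper along 3 paths.
Via Northlake → Palisade: 7% × 45% × 7% = 0.2205%.
Via Larkspur → Palisade: 85% × 55% × 7% = 3.2725%.
Via Northlake: 7% × 34% = 2.38%.
Total: 0.2205% + 3.2725% + 2.38% = 5.873%.
Rounded: 5.87%.

5.87%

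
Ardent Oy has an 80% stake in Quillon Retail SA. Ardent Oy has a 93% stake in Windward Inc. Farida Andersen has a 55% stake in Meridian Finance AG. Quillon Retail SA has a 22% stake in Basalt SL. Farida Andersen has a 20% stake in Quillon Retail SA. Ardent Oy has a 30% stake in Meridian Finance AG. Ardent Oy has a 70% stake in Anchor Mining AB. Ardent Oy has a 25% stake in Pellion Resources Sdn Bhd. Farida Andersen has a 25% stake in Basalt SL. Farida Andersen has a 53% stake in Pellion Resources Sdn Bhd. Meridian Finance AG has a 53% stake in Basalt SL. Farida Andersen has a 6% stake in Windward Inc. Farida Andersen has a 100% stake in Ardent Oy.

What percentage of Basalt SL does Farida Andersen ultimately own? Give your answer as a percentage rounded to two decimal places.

92.05%

Farida reaches Basalt along 5 paths.
Direct stake: 25% = 25%.
Via Ardent → Quillon: 100% × 80% × 22% = 17.6%.
Via Quillon: 20% × 22% = 4.4%.
Via Ardent → Meridian: 100% × 30% × 53% = 15.9%.
Via Meridian: 55% × 53% = 29.15%.
Total: 25% + 17.6% + 4.4% + 15.9% + 29.15% = 92.05%.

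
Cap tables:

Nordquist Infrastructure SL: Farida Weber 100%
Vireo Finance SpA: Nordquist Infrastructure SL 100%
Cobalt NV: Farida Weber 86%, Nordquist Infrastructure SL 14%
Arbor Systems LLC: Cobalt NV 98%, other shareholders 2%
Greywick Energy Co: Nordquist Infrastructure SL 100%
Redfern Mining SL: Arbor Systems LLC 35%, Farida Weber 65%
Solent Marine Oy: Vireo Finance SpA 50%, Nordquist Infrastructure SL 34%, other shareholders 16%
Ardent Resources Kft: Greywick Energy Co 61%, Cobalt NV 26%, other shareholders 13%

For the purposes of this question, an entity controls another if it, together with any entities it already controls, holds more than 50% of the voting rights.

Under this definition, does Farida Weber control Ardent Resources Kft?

Yes

Farida holds 100% of Nordquist, so Farida controls Nordquist.
Farida and Nordquist together hold 86% + 14% = 100% of Cobalt, so Farida controls Cobalt.
Nordquist holds 100% of Greywick, so Farida controls Greywick.
Greywick and Cobalt together hold 61% + 26% = 87% of Ardent, so Farida controls Ardent.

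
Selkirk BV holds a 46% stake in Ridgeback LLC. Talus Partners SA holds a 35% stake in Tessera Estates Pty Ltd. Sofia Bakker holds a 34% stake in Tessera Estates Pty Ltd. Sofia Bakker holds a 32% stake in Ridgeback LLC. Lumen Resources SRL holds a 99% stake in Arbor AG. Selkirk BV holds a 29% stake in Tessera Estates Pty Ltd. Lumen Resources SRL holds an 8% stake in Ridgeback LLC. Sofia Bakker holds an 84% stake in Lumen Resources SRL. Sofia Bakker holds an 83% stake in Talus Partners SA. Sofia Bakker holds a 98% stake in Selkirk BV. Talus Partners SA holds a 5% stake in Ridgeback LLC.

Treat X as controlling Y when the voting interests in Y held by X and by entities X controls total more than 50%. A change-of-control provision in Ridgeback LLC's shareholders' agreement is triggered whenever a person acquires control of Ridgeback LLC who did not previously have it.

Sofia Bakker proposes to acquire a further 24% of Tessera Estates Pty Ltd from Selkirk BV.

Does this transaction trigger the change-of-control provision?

The purchase adds only to Sofia's holdings (Selkirk's stake shrinks), so Sofia is the only person who could newly come to control Ridgeback.
Sofia holds 84% of Lumen, so Sofia controls Lumen.
Sofia holds 83% of Talus, so Sofia controls Talus.
Sofia holds 98% of Selkirk, so Sofia controls Selkirk.
Sofia and Lumen and Selkirk and Talus together hold 32% + 8% + 46% + 5% = 91% of Ridgeback, so Sofia controls Ridgeback.
So Sofia already controls Ridgeback before the transaction.
After the purchase, Sofia's direct stake in Tessera rises to 34% + 24% = 58%, and Selkirk's stake falls to 5%.
Sofia controlled Ridgeback already, so this is not a new person acquiring control; every other person's position is unchanged or reduced.
No new person acquires control, so the clause is not triggered.

No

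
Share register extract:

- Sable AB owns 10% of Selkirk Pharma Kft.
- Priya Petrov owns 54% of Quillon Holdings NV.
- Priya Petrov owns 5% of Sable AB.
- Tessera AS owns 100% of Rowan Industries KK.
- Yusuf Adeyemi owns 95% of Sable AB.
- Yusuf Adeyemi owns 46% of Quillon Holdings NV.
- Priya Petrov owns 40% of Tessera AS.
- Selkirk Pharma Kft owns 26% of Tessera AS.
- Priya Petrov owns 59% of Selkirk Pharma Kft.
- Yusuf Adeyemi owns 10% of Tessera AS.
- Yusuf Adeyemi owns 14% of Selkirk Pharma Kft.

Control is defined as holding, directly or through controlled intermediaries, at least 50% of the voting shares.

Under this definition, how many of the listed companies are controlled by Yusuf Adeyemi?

Yusuf holds 95% of Sable, so Yusuf controls Sable.
No other company's threshold is met.
Yusuf controls 1 company.

1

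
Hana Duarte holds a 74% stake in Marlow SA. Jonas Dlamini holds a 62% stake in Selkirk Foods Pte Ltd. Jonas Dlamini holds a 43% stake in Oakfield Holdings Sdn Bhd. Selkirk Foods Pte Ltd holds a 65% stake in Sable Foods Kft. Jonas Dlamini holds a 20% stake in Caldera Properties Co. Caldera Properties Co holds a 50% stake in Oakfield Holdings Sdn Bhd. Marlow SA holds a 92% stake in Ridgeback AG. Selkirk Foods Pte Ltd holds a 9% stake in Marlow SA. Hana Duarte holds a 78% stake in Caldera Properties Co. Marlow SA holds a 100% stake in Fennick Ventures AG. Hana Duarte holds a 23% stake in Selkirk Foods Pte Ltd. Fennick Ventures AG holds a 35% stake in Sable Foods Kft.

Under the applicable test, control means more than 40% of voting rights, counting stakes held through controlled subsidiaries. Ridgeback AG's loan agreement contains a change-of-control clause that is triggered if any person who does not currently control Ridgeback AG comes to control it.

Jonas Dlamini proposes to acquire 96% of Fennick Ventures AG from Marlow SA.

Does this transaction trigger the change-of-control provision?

No

The purchase adds only to Jonas's holdings (Marlow's stake shrinks), so Jonas is the only person who could newly come to control Ridgeback.
Jonas holds 62% of Selkirk, so Jonas controls Selkirk.
Jonas holds 43% of Oakfield, so Jonas controls Oakfield.
Selkirk holds 65% of Sable, so Jonas controls Sable.
Neither Jonas nor any entity Jonas controls holds any voting interest in Ridgeback.
So before the transaction, Jonas does not control Ridgeback.
After the purchase, Jonas holds 96% of Fennick directly, and Marlow's stake falls to 4%.
Jonas holds 96% of Fennick, so Jonas controls Fennick.
Selkirk and Fennick together hold 65% + 35% = 100% of Sable, so Jonas controls Sable.
After the transaction, neither Jonas nor any entity Jonas controls holds a voting interest in Ridgeback, so Jonas still does not control it.
No new person acquires control, so the clause is not triggered.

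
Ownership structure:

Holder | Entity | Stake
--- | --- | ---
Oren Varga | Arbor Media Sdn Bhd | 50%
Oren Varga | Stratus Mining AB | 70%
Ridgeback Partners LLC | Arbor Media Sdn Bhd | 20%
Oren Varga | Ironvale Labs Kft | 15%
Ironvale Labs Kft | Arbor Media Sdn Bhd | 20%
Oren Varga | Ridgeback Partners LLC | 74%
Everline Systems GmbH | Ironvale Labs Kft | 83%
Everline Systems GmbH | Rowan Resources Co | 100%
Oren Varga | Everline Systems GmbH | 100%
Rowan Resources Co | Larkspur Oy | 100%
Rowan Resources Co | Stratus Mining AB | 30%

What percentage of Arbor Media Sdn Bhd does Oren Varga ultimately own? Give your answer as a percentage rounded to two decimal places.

Oren reaches Arbor along 4 paths.
Via Ridgeback: 74% × 20% = 14.8%.
Direct stake: 50% = 50%.
Via Ironvale: 15% × 20% = 3%.
Via Everline → Ironvale: 100% × 83% × 20% = 16.6%.
Total: 14.8% + 50% + 3% + 16.6% = 84.4%.
Rounded: 84.40%.

84.40%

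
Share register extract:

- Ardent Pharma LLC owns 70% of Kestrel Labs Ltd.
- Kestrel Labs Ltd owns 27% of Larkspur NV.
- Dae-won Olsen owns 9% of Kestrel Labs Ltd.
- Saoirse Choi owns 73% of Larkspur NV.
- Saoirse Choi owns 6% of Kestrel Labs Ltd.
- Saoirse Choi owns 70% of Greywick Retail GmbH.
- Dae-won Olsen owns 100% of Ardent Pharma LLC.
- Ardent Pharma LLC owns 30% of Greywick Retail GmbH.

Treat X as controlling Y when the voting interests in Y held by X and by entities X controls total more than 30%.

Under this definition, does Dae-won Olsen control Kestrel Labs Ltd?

Dae-won holds 100% of Ardent, so Dae-won controls Ardent.
Ardent and Dae-won together hold 70% + 9% = 79% of Kestrel, so Dae-won controls Kestrel.

Yes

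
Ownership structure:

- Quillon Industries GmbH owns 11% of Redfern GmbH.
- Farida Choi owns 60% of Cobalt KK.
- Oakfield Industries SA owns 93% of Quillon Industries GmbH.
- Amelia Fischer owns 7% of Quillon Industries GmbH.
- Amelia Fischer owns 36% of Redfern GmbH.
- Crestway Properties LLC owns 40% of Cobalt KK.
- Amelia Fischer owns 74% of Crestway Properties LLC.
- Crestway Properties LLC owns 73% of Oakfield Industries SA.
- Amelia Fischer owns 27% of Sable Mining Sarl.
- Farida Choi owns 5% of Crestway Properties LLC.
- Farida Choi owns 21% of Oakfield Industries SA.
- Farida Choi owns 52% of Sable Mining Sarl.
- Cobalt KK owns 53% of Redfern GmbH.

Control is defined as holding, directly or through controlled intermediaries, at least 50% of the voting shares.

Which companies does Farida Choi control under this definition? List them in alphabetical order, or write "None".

Farida holds 60% of Cobalt, so Farida controls Cobalt.
Farida holds 52% of Sable, so Farida controls Sable.
Cobalt holds 53% of Redfern, so Farida controls Redfern.
No other company's threshold is met.

Cobalt KK, Redfern GmbH, Sable Mining Sarl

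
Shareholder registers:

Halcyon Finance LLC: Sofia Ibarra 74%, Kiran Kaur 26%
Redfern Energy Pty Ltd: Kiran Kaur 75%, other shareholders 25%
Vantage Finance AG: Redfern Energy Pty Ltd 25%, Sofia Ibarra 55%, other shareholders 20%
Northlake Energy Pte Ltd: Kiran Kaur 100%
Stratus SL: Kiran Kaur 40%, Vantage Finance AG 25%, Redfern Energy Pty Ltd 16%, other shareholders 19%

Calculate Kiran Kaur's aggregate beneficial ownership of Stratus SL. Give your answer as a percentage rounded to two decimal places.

Kiran reaches Stratus along 3 paths.
Direct stake: 40% = 40%.
Via Redfern → Vantage: 75% × 25% × 25% = 4.6875%.
Via Redfern: 75% × 16% = 12%.
Total: 40% + 4.6875% + 12% = 56.6875%.
Rounded: 56.69%.

56.69%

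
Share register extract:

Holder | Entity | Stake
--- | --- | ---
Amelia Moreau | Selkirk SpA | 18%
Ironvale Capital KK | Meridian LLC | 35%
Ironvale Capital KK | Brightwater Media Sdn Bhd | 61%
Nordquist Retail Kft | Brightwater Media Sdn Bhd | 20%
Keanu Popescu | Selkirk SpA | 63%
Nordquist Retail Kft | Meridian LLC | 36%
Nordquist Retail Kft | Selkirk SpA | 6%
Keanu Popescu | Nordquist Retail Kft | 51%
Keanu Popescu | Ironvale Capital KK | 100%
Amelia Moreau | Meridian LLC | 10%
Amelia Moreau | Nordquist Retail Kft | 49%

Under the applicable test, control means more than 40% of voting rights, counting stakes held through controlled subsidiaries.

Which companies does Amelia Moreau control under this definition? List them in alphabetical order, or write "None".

Meridian LLC, Nordquist Retail Kft

Amelia holds 49% of Nordquist, so Amelia controls Nordquist.
Nordquist and Amelia together hold 36% + 10% = 46% of Meridian, so Amelia controls Meridian.
No other company's threshold is met.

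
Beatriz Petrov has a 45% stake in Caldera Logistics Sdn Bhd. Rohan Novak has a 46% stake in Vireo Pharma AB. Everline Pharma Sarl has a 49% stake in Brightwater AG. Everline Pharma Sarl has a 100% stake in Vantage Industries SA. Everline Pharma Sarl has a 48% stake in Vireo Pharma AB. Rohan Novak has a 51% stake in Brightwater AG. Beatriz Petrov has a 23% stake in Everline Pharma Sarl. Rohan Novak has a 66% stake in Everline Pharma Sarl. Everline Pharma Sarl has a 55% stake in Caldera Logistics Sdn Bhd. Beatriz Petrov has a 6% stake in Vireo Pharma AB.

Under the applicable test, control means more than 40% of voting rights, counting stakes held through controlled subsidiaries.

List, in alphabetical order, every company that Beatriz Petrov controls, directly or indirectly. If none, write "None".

Beatriz holds 45% of Caldera, so Beatriz controls Caldera.
No other company's threshold is met.

Caldera Logistics Sdn Bhd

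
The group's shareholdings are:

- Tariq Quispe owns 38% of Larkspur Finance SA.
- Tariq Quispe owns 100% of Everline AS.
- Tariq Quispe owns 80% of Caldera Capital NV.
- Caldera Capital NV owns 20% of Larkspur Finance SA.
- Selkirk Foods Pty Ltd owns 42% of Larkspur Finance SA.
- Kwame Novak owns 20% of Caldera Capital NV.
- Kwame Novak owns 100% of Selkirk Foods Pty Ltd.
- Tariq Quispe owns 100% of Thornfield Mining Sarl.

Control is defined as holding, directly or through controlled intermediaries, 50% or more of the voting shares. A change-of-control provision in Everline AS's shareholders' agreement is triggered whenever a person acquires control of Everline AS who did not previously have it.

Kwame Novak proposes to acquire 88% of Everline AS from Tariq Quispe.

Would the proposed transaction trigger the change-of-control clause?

The purchase adds only to Kwame's holdings (Tariq's stake shrinks), so Kwame is the only person who could newly come to control Everline.
Kwame holds 100% of Selkirk, so Kwame controls Selkirk.
Neither Kwame nor any entity Kwame controls holds any voting interest in Everline.
So before the transaction, Kwame does not control Everline.
After the purchase, Kwame holds 88% of Everline directly, and Tariq's stake falls to 12%.
Kwame holds 88% of Everline, so Kwame controls Everline.
Kwame did not control Everline before and does after, so the clause is triggered.

Yes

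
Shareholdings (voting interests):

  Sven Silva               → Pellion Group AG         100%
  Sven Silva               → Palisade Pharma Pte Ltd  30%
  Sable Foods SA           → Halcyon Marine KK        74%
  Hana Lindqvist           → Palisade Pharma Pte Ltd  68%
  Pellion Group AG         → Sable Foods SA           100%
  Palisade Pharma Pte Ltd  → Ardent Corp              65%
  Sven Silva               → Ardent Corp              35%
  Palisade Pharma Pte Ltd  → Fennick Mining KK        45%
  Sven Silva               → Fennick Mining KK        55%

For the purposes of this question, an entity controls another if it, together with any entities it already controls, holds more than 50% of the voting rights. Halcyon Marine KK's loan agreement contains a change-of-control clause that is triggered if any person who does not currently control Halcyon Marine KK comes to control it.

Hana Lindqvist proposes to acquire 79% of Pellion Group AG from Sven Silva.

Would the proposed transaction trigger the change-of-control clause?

The purchase adds only to Hana's holdings (Sven's stake shrinks), so Hana is the only person who could newly come to control Halcyon.
Hana holds 68% of Palisade, so Hana controls Palisade.
Palisade holds 65% of Ardent, so Hana controls Ardent.
Neither Hana nor any entity Hana controls holds any voting interest in Halcyon.
So before the transaction, Hana does not control Halcyon.
After the purchase, Hana holds 79% of Pellion directly, and Sven's stake falls to 21%.
Hana holds 79% of Pellion, so Hana controls Pellion.
Pellion holds 100% of Sable, so Hana controls Sable.
Sable holds 74% of Halcyon, so Hana controls Halcyon.
Hana did not control Halcyon before and does after, so the clause is triggered.

Yes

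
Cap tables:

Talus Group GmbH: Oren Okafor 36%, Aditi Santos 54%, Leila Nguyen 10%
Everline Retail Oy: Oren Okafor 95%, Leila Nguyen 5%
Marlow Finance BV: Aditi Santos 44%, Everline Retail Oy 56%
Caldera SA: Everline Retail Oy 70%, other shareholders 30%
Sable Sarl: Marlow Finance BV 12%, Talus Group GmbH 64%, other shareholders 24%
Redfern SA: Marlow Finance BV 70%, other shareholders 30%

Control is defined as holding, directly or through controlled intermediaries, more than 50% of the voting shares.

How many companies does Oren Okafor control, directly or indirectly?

4

Oren holds 95% of Everline, so Oren controls Everline.
Everline holds 56% of Marlow, so Oren controls Marlow.
Everline holds 70% of Caldera, so Oren controls Caldera.
Marlow holds 70% of Redfern, so Oren controls Redfern.
No other company's threshold is met.
Oren controls 4 companies.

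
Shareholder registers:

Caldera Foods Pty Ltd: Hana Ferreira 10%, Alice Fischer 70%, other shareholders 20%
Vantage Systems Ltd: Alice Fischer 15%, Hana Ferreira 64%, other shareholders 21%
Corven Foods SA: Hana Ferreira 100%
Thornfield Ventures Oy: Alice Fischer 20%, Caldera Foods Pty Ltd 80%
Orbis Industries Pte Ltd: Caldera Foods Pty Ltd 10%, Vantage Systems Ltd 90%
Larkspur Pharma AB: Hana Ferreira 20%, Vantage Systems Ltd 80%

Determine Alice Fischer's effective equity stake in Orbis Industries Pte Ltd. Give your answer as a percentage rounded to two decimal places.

20.50%

Alice reaches Orbis along 2 paths.
Via Caldera: 70% × 10% = 7%.
Via Vantage: 15% × 90% = 13.5%.
Total: 7% + 13.5% = 20.5%.
Rounded: 20.50%.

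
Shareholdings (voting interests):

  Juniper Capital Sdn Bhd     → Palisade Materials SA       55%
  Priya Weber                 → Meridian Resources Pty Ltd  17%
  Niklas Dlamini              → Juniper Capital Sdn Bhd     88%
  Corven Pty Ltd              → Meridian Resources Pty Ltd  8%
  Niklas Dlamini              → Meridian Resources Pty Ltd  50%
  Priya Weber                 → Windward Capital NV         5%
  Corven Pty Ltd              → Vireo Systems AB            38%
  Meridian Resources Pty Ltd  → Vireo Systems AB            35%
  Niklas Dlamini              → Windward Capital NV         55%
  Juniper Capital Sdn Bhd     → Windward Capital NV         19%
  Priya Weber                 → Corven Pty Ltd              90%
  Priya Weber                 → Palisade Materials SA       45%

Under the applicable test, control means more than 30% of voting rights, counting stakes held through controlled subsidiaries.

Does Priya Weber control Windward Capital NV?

Priya holds 90% of Corven, so Priya controls Corven.
Corven holds 38% of Vireo, so Priya controls Vireo.
Priya holds 45% of Palisade, so Priya controls Palisade.
In Windward, Priya's side holds only 5%, not > 30%.
So Priya does not control Windward.

No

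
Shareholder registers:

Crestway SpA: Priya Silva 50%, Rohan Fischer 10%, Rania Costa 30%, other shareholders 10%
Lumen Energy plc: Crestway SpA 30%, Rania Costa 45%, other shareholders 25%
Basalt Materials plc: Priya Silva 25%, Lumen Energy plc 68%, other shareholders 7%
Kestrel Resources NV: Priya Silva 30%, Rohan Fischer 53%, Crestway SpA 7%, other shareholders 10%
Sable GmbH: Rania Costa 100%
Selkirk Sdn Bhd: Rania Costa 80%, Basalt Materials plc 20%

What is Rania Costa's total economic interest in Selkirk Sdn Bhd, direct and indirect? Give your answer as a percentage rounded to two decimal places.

87.34%

Rania reaches Selkirk along 3 paths.
Direct stake: 80% = 80%.
Via Crestway → Lumen → Basalt: 30% × 30% × 68% × 20% = 1.224%.
Via Lumen → Basalt: 45% × 68% × 20% = 6.12%.
Total: 80% + 1.224% + 6.12% = 87.344%.
Rounded: 87.34%.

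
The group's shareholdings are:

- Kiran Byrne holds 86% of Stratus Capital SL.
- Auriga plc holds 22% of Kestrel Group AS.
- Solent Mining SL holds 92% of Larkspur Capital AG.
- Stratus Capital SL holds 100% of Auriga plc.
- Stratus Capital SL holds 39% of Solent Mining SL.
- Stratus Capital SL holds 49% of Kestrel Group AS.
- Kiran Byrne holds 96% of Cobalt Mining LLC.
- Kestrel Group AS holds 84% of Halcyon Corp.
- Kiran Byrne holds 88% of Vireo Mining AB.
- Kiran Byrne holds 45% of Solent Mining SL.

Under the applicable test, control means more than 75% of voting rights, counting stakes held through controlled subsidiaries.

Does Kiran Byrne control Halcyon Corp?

No

Kiran holds 88% of Vireo, so Kiran controls Vireo.
Kiran holds 86% of Stratus, so Kiran controls Stratus.
Stratus and Kiran together hold 39% + 45% = 84% of Solent, so Kiran controls Solent.
Stratus holds 100% of Auriga, so Kiran controls Auriga.
Kiran holds 96% of Cobalt, so Kiran controls Cobalt.
Solent holds 92% of Larkspur, so Kiran controls Larkspur.
Neither Kiran nor any entity Kiran controls holds any voting interest in Halcyon.
So Kiran does not control Halcyon.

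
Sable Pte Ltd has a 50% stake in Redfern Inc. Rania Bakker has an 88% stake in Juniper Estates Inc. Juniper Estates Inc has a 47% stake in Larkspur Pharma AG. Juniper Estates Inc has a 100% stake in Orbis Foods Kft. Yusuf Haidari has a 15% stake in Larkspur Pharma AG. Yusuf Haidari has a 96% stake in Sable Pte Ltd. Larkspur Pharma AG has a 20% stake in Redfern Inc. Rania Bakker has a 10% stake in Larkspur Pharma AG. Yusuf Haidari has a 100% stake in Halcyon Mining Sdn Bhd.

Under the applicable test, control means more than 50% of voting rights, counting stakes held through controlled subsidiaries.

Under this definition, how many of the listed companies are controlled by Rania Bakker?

3

Rania holds 88% of Juniper, so Rania controls Juniper.
Juniper and Rania together hold 47% + 10% = 57% of Larkspur, so Rania controls Larkspur.
Juniper holds 100% of Orbis, so Rania controls Orbis.
No other company's threshold is met.
Rania controls 3 companies.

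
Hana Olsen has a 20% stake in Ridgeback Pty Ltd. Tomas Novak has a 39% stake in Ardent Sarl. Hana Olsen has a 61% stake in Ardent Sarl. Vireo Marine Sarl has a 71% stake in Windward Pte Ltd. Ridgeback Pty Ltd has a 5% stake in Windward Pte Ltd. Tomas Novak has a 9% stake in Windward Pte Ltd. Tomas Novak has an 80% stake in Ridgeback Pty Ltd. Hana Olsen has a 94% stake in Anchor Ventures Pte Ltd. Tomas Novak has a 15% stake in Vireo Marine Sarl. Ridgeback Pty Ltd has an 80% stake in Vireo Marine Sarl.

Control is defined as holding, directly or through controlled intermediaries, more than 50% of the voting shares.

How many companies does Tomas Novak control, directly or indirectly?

Tomas holds 80% of Ridgeback, so Tomas controls Ridgeback.
Ridgeback and Tomas together hold 80% + 15% = 95% of Vireo, so Tomas controls Vireo.
Vireo and Ridgeback and Tomas together hold 71% + 5% + 9% = 85% of Windward, so Tomas controls Windward.
No other company's threshold is met.
Tomas controls 3 companies.

3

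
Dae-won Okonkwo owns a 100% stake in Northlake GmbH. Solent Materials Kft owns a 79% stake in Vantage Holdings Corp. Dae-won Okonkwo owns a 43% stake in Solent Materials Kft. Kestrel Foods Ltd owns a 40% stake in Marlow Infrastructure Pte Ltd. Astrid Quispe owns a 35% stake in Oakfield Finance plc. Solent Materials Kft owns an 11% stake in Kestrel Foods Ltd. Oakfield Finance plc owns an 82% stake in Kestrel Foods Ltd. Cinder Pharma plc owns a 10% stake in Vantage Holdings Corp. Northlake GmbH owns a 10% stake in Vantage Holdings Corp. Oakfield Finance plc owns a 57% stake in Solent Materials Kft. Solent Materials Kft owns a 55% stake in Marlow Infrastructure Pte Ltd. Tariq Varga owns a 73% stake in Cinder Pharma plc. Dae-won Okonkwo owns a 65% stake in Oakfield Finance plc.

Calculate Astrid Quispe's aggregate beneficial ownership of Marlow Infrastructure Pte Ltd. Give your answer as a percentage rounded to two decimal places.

Astrid reaches Marlow along 3 paths.
Via Oakfield → Solent: 35% × 57% × 55% = 10.9725%.
Via Oakfield → Solent → Kestrel: 35% × 57% × 11% × 40% = 0.8778%.
Via Oakfield → Kestrel: 35% × 82% × 40% = 11.48%.
Total: 10.9725% + 0.8778% + 11.48% = 23.3303%.
Rounded: 23.33%.

23.33%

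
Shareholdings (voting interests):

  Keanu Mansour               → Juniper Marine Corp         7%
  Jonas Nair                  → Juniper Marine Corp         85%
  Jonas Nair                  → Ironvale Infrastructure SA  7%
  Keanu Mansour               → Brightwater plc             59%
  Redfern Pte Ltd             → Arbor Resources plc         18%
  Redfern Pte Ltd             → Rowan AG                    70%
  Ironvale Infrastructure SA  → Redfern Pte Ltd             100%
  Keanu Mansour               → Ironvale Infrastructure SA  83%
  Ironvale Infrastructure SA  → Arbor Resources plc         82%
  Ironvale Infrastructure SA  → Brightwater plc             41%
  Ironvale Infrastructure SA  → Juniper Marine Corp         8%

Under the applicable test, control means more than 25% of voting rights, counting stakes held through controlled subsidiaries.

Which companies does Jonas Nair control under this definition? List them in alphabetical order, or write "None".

Jonas holds 85% of Juniper, so Jonas controls Juniper.
No other company's threshold is met.

Juniper Marine Corp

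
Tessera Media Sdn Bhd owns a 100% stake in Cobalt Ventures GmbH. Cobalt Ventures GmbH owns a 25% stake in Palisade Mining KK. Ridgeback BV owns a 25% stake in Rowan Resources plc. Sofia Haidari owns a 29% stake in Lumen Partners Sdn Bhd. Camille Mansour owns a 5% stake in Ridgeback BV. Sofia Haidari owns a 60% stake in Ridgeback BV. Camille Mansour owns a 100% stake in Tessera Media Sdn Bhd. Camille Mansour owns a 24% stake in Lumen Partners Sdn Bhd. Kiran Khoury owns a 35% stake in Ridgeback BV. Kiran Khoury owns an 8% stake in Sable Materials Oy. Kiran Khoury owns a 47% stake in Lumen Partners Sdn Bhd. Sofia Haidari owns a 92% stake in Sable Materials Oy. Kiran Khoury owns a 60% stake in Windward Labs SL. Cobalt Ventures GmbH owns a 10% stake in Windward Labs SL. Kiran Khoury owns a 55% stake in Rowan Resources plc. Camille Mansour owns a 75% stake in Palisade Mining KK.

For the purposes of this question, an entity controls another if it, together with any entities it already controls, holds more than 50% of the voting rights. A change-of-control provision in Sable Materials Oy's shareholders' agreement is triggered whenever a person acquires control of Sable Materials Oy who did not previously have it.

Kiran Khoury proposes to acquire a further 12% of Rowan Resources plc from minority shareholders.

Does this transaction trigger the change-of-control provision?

No

The purchase changes only Kiran's holdings, so Kiran is the only person who could newly come to control Sable.
Kiran holds 55% of Rowan, so Kiran controls Rowan.
Kiran holds 60% of Windward, so Kiran controls Windward.
In Sable, Kiran's side holds only 8%, not > 50%.
So before the transaction, Kiran does not control Sable.
After the purchase, Kiran's direct stake in Rowan rises to 55% + 12% = 67%.
Kiran holds 67% of Rowan, so Kiran controls Rowan.
After the transaction, Kiran's side holds 8% of Sable, not > 50%, so Kiran still does not control Sable.
No new person acquires control, so the clause is not triggered.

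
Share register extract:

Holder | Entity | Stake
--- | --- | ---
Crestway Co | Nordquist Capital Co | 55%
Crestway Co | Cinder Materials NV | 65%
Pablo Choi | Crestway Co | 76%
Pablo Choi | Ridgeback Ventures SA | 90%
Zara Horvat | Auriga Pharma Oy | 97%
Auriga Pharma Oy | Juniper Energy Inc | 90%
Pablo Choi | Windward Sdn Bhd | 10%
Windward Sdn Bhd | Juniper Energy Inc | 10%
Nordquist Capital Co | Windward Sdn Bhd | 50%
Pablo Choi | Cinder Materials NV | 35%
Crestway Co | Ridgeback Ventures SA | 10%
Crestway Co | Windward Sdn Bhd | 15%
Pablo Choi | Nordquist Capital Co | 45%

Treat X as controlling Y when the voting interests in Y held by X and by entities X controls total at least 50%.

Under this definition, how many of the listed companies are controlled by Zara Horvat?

Zara holds 97% of Auriga, so Zara controls Auriga.
Auriga holds 90% of Juniper, so Zara controls Juniper.
No other company's threshold is met.
Zara controls 2 companies.

2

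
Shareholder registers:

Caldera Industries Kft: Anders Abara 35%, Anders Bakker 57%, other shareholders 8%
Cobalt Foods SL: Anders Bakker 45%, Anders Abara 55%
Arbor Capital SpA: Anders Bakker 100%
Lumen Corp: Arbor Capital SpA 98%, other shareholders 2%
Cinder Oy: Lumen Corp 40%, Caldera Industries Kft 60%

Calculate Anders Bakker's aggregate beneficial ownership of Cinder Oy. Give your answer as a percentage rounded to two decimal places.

73.40%

Anders Bakker reaches Cinder along 2 paths.
Via Arbor → Lumen: 100% × 98% × 40% = 39.2%.
Via Caldera: 57% × 60% = 34.2%.
Total: 39.2% + 34.2% = 73.4%.
Rounded: 73.40%.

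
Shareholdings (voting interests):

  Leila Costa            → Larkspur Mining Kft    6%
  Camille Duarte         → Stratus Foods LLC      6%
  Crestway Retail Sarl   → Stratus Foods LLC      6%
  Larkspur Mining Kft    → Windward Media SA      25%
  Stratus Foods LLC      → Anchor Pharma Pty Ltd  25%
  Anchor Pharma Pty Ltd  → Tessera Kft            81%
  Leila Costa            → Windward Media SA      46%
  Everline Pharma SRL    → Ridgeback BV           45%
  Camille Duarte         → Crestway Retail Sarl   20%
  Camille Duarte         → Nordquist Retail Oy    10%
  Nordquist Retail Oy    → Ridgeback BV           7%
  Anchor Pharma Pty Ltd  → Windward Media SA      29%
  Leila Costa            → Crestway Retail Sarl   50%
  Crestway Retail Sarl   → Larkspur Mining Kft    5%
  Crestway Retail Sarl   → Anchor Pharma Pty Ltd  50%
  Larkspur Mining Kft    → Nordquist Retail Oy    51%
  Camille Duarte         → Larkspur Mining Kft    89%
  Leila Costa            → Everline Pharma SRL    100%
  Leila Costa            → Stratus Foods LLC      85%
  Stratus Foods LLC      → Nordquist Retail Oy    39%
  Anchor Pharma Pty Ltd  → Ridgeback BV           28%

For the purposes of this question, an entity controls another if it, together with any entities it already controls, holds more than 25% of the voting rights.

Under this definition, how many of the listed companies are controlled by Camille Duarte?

Camille holds 89% of Larkspur, so Camille controls Larkspur.
Larkspur and Camille together hold 51% + 10% = 61% of Nordquist, so Camille controls Nordquist.
No other company's threshold is met.
Camille controls 2 companies.

2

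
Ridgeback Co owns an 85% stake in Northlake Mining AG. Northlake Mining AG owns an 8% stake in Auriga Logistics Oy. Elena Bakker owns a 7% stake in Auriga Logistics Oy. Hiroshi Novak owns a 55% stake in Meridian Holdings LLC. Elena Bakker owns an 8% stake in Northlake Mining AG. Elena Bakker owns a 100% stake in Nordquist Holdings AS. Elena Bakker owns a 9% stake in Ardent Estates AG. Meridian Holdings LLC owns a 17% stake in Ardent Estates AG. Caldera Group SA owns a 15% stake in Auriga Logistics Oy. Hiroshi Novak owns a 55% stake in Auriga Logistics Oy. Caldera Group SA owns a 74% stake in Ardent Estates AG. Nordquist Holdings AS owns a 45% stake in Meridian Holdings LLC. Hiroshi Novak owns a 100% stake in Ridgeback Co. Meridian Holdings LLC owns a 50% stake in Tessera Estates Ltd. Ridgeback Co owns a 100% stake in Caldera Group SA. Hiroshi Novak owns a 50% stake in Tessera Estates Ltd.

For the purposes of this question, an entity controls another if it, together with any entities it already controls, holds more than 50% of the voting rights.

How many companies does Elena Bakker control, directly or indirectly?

Elena holds 100% of Nordquist, so Elena controls Nordquist.
No other company's threshold is met.
Elena controls 1 company.

1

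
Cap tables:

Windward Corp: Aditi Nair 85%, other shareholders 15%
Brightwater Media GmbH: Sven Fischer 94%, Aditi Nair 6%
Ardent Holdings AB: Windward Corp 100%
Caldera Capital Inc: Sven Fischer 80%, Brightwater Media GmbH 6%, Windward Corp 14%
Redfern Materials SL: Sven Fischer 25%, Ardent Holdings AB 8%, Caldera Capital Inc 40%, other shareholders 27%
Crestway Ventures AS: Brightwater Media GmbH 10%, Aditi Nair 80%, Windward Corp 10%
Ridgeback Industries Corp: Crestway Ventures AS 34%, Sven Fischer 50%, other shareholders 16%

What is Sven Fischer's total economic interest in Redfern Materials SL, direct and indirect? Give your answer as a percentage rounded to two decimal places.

Sven reaches Redfern along 3 paths.
Direct stake: 25% = 25%.
Via Caldera: 80% × 40% = 32%.
Via Brightwater → Caldera: 94% × 6% × 40% = 2.256%.
Total: 25% + 32% + 2.256% = 59.256%.
Rounded: 59.26%.

59.26%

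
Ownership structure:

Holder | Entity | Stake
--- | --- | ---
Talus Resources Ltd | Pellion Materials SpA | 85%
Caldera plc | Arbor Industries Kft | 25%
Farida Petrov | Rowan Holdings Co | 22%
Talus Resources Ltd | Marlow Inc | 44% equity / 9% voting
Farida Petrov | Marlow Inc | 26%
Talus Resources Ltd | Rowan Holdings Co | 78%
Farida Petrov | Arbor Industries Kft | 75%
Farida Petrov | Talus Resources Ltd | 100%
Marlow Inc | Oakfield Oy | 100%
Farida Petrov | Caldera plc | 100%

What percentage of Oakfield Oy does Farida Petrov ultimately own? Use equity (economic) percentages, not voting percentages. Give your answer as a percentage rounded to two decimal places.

70.00%

Farida reaches Oakfield along 2 paths.
Via Talus → Marlow: 100% × 44% × 100% = 44%.
Via Marlow: 26% × 100% = 26%.
Total: 44% + 26% = 70%.
Rounded: 70.00%.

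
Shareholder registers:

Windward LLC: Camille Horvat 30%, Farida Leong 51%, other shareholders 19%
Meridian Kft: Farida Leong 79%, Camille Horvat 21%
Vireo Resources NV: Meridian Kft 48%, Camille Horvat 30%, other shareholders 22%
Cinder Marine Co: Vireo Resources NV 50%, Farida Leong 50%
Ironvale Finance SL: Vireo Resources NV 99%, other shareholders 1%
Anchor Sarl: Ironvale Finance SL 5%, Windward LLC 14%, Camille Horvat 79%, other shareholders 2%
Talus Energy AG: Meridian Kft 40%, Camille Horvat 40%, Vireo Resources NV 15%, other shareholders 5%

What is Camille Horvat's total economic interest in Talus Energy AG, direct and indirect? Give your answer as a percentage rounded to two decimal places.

Camille reaches Talus along 4 paths.
Via Meridian: 21% × 40% = 8.4%.
Direct stake: 40% = 40%.
Via Meridian → Vireo: 21% × 48% × 15% = 1.512%.
Via Vireo: 30% × 15% = 4.5%.
Total: 8.4% + 40% + 1.512% + 4.5% = 54.412%.
Rounded: 54.41%.

54.41%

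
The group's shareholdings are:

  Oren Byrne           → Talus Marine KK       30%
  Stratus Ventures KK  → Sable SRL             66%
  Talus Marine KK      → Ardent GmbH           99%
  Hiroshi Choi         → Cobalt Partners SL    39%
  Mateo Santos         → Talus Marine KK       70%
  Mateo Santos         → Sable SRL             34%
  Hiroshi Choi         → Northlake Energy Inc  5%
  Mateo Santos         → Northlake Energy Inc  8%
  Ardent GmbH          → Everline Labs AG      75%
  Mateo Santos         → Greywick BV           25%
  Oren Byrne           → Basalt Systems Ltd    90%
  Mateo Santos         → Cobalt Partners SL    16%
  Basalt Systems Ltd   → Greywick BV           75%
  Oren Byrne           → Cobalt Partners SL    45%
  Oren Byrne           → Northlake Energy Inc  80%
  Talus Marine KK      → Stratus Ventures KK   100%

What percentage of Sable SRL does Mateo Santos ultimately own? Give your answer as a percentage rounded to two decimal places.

Mateo reaches Sable along 2 paths.
Direct stake: 34% = 34%.
Via Talus → Stratus: 70% × 100% × 66% = 46.2%.
Total: 34% + 46.2% = 80.2%.
Rounded: 80.20%.

80.20%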